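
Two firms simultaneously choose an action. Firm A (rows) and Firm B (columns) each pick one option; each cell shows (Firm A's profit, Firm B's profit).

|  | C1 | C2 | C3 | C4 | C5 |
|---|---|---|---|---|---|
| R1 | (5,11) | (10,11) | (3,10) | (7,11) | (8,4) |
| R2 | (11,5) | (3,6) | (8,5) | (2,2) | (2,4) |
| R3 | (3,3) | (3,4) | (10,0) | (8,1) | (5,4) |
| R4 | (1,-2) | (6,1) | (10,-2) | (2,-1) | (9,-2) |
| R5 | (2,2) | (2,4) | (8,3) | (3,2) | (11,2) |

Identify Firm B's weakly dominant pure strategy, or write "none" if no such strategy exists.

C2 vs C1: R1: 11=11, R2: 6>5, R3: 4>3, R4: 1>-2, R5: 4>2.
C2 vs C3: R1: 11>10, R2: 6>5, R3: 4>0, R4: 1>-2, R5: 4>3.
C2 vs C4: R1: 11=11, R2: 6>2, R3: 4>1, R4: 1>-1, R5: 4>2.
C2 vs C5: R1: 11>4, R2: 6>4, R3: 4=4, R4: 1>-2, R5: 4>2.
C2 is at least as good as every other strategy against every opponent action, so it is weakly dominant.

C2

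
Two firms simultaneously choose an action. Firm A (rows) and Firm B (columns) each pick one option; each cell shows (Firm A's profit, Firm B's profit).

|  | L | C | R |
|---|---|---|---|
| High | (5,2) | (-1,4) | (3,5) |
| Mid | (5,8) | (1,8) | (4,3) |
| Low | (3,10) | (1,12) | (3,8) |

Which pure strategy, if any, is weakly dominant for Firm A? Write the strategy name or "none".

Mid vs High: L: 5=5, C: 1>-1, R: 4>3.
Mid vs Low: L: 5>3, C: 1=1, R: 4>3.
Mid is at least as good as every other strategy against every opponent action, so it is weakly dominant.

Mid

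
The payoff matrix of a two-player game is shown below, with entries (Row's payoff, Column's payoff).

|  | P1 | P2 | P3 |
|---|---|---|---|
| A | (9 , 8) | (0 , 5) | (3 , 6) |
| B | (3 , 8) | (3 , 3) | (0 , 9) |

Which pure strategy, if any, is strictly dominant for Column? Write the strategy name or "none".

none

P1 fails to dominate P3 at B (8<9).
P2 fails to dominate P1 at A (5<8).
P3 fails to dominate P1 at A (6<8).
No single strategy dominates all the others.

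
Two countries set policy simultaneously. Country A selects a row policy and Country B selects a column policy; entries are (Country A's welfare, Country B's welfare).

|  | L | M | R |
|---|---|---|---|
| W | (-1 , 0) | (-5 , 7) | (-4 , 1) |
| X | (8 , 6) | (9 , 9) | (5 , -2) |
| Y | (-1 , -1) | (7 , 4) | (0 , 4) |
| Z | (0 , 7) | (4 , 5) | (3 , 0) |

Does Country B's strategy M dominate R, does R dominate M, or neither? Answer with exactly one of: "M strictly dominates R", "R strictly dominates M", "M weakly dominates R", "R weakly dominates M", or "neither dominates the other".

M weakly dominates R

M's payoffs vs R's, by Country A's action — W: 7>1, X: 9>-2, Y: 4=4, Z: 5>0.
M is at least as good everywhere and strictly better somewhere (tied only at Y), so M weakly but not strictly dominates R.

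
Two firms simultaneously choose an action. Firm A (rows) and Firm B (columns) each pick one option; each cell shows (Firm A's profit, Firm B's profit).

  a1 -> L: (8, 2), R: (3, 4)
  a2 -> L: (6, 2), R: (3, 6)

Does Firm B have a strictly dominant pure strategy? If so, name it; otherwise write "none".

R

R vs L: a1: 4>2, a2: 6>2.
R strictly beats every other strategy against every opponent action, so it is strictly dominant.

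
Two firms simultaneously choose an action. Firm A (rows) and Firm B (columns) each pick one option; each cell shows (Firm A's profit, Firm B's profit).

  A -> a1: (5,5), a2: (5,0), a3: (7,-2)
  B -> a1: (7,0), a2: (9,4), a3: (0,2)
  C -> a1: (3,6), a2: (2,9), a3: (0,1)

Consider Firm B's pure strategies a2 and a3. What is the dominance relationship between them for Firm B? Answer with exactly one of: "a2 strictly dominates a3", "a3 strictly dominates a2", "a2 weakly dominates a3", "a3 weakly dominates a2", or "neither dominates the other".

Compare a2 to a3 across every action of Firm A: A: 0>-2, B: 4>2, C: 9>1.
a2 gives a strictly higher payoff against every action of Firm A, so a2 strictly dominates a3.

a2 strictly dominates a3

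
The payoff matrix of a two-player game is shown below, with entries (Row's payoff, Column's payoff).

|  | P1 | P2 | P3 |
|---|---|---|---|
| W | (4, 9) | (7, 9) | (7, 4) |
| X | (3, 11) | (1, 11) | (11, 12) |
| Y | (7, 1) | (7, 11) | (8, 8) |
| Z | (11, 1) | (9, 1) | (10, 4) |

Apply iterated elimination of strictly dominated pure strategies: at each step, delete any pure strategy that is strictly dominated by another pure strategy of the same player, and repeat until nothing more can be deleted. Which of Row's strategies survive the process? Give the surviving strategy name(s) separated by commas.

X

Row's strategy W is strictly dominated by Z (P1: 11>4, P2: 9>7, P3: 10>7) and is removed.
For Row, Z strictly dominates Y on the remaining columns (P1: 11>7, P2: 9>7, P3: 10>8); eliminate Y.
Column P1 is eliminated: P3 beats it against every remaining row (X: 12>11, Z: 4>1).
Column P2 is eliminated: P3 beats it against every remaining row (X: 12>11, Z: 4>1).
Row's strategy Z is strictly dominated by X (P3: 11>10) and is removed.
Among the remaining strategies, none is strictly dominated by another pure strategy of the same player, so the elimination stops.
Surviving strategies — Row: {X}; Column: {P3}.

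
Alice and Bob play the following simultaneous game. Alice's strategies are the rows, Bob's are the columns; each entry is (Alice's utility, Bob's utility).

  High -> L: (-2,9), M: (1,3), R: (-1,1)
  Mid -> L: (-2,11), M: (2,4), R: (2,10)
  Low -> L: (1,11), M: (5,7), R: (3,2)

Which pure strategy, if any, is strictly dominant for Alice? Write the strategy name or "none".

Low

Low vs High: L: 1>-2, M: 5>1, R: 3>-1.
Low vs Mid: L: 1>-2, M: 5>2, R: 3>2.
Low strictly beats every other strategy against every opponent action, so it is strictly dominant.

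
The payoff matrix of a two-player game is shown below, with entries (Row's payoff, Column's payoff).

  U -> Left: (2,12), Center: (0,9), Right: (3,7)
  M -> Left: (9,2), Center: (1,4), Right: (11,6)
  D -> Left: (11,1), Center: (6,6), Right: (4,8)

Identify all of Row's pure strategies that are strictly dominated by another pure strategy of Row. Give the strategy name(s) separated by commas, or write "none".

U

M strictly dominates U — Left: 9>2, Center: 1>0, Right: 11>3.
M: no other strategy beats it everywhere (U at Left (9>2); D at Right (11>4)).
Nothing dominates D: U at Left (11>2); M at Left (11>9).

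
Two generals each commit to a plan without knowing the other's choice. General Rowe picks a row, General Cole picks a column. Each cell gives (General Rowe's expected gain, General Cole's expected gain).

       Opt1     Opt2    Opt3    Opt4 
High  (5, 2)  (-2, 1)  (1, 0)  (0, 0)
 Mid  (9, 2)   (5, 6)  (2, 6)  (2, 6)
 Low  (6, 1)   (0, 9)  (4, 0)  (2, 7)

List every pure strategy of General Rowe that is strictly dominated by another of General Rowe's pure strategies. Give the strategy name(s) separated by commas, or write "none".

High: dominated, since Mid does at least as well everywhere (Opt1: 9>5, Opt2: 5>-2, Opt3: 2>1, Opt4: 2>0).
Mid is not dominated — it holds its own against High at Opt1 (9>5); Low at Opt1 (9>6).
Nothing dominates Low: High at Opt1 (6>5); Mid at Opt3 (4>2).

High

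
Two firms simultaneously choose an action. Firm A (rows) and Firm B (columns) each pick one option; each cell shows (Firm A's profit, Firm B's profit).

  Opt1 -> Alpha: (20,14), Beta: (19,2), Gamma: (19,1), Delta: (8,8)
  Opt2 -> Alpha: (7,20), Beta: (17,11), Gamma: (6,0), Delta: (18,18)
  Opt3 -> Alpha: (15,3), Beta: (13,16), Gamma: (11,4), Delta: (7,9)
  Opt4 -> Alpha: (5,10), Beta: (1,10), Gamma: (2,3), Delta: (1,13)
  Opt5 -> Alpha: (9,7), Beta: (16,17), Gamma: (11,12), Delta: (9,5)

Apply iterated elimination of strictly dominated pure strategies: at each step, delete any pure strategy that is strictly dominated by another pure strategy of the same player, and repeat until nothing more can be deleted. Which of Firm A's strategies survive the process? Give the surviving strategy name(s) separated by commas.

Row Opt3 is eliminated: Opt1 beats it against every remaining column (Alpha: 20>15, Beta: 19>13, Gamma: 19>11, Delta: 8>7).
Firm A's strategy Opt4 is strictly dominated by Opt1 (Alpha: 20>5, Beta: 19>1, Gamma: 19>2, Delta: 8>1) and is removed.
For Firm B, Beta strictly dominates Gamma on the remaining rows (Opt1: 2>1, Opt2: 11>0, Opt5: 17>12); eliminate Gamma.
Firm B's strategy Delta is strictly dominated by Alpha (Opt1: 14>8, Opt2: 20>18, Opt5: 7>5) and is removed.
Firm A's strategy Opt2 is strictly dominated by Opt1 (Alpha: 20>7, Beta: 19>17) and is removed.
For Firm A, Opt1 strictly dominates Opt5 on the remaining columns (Alpha: 20>9, Beta: 19>16); eliminate Opt5.
Column Beta is eliminated: Alpha beats it against every remaining row (Opt1: 14>2).
Among the remaining strategies, none is strictly dominated by another pure strategy of the same player, so the elimination stops.
Surviving strategies — Firm A: {Opt1}; Firm B: {Alpha}.

Opt1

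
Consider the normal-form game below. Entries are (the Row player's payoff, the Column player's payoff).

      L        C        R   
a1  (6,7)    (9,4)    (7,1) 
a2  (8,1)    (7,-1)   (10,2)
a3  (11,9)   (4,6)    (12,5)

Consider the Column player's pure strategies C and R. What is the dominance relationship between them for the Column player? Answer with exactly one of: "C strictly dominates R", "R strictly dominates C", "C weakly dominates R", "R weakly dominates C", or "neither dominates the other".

Compare C to R across every action of the Row player: a1: 4>1, a2: -1<2, a3: 6>5.
C does better at a1, a3 but worse at a2; neither strategy dominates the other.

neither dominates the other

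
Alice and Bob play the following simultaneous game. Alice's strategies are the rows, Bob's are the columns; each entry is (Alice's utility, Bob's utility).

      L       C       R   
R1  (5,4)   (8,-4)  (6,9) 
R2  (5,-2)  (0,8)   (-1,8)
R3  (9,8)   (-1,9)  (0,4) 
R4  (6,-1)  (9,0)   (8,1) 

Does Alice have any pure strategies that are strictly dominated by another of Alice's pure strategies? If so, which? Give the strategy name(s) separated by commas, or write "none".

R1, R2

R1 is strictly dominated by R4 (L: 6>5, C: 9>8, R: 8>6).
R4 strictly dominates R2 — L: 6>5, C: 9>0, R: 8>-1.
R3: no other strategy beats it everywhere (R1 at L (9>5); R2 at L (9>5); R4 at L (9>6)).
Nothing dominates R4: R1 at L (6>5); R2 at L (6>5); R3 at C (9>-1).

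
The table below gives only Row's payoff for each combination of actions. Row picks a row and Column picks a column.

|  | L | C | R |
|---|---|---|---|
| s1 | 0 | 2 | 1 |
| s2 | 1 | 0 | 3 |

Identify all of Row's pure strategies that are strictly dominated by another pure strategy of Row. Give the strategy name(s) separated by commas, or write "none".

none

s1 is not dominated — it holds its own against s2 at C (2>0).
s2 is not dominated — it holds its own against s1 at L (1>0).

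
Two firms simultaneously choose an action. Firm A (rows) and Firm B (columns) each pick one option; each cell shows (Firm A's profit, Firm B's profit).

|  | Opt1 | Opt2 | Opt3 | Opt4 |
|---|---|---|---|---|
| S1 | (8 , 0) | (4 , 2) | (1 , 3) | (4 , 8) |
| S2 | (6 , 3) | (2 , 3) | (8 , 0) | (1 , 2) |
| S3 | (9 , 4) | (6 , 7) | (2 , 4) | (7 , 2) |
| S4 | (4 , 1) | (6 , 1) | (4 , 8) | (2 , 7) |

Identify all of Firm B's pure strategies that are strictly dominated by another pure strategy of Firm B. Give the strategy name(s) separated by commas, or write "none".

none

Opt1: no other strategy beats it everywhere (Opt2 at S2 (3=3); Opt3 at S2 (3>0); Opt4 at S2 (3>2)).
Opt2 is not dominated — it holds its own against Opt1 at S1 (2>0); Opt3 at S2 (3>0); Opt4 at S2 (3>2).
Opt3: no other strategy beats it everywhere (Opt1 at S1 (3>0); Opt2 at S1 (3>2); Opt4 at S3 (4>2)).
Opt4 is not dominated — it holds its own against Opt1 at S1 (8>0); Opt2 at S1 (8>2); Opt3 at S1 (8>3).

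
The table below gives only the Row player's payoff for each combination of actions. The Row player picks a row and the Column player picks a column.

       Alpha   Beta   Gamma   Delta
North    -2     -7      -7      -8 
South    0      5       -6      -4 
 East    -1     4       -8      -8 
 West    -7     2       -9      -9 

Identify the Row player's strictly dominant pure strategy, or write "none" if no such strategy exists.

South vs North: Alpha: 0>-2, Beta: 5>-7, Gamma: -6>-7, Delta: -4>-8.
South vs East: Alpha: 0>-1, Beta: 5>4, Gamma: -6>-8, Delta: -4>-8.
South vs West: Alpha: 0>-7, Beta: 5>2, Gamma: -6>-9, Delta: -4>-9.
South strictly beats every other strategy against every opponent action, so it is strictly dominant.

South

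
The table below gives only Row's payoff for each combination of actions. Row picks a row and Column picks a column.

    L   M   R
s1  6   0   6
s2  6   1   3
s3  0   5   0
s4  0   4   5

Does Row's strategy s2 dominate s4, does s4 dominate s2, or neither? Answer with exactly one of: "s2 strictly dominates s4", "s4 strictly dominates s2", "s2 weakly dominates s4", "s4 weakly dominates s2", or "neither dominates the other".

neither dominates the other

Compare s2 to s4 across each choice by Column: L: 6>0, M: 1<4, R: 3<5.
s2 does better at L but worse at M, R; neither strategy dominates the other.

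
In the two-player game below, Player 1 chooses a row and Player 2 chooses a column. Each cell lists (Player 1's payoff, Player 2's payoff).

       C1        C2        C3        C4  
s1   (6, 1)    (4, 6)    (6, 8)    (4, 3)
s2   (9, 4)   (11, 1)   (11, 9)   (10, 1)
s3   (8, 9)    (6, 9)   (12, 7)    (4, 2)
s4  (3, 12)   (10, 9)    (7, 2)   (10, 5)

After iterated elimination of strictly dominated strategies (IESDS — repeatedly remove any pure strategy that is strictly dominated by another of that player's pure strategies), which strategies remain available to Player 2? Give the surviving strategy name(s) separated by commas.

For Player 1, s2 strictly dominates s1 on the remaining columns (C1: 9>6, C2: 11>4, C3: 11>6, C4: 10>4); eliminate s1.
Column C4 is eliminated: C1 beats it against every remaining row (s2: 4>1, s3: 9>2, s4: 12>5).
For Player 1, s2 strictly dominates s4 on the remaining columns (C1: 9>3, C2: 11>10, C3: 11>7); eliminate s4.
Among the remaining strategies, none is strictly dominated by another pure strategy of the same player, so the elimination stops.
Surviving strategies — Player 1: {s2, s3}; Player 2: {C1, C2, C3}.

C1, C2, C3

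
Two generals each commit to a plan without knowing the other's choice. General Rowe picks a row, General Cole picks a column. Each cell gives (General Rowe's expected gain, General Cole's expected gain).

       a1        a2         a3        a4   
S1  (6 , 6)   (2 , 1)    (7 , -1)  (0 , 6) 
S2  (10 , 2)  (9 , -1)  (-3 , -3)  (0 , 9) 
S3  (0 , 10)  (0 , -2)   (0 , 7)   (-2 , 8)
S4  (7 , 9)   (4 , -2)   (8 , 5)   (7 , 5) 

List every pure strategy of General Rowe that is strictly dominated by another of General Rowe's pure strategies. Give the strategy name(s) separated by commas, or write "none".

S1, S3

S1: dominated, since S4 does at least as well everywhere (a1: 7>6, a2: 4>2, a3: 8>7, a4: 7>0).
Nothing dominates S2: S1 at a1 (10>6); S3 at a1 (10>0); S4 at a1 (10>7).
S3: dominated, since S1 does at least as well everywhere (a1: 6>0, a2: 2>0, a3: 7>0, a4: 0>-2).
Nothing dominates S4: S1 at a1 (7>6); S2 at a3 (8>-3); S3 at a1 (7>0).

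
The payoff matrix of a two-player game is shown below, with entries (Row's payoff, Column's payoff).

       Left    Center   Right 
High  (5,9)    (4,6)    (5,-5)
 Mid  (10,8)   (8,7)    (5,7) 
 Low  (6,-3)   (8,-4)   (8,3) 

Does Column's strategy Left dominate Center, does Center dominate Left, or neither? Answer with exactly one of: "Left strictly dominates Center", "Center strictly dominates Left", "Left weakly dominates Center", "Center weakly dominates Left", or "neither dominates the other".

Left strictly dominates Center

Left's payoffs vs Center's, by Row's action — High: 9>6, Mid: 8>7, Low: -3>-4.
Every comparison favours Left, so Left strictly dominates Center.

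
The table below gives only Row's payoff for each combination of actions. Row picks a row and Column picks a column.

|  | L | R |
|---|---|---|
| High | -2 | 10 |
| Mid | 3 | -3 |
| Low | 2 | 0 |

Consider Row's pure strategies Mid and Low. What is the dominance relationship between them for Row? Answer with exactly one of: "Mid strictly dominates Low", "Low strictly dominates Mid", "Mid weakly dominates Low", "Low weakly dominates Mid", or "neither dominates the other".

Mid's payoffs vs Low's, by Column's action — L: 3>2, R: -3<0.
Mid does better at L but worse at R; neither strategy dominates the other.

neither dominates the other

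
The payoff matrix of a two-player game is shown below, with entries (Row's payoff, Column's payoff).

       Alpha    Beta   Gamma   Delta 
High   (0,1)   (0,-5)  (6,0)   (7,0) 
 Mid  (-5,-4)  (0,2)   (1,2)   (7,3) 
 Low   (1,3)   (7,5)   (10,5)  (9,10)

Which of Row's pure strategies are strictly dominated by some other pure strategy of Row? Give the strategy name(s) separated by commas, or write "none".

High, Mid

Low strictly dominates High — Alpha: 1>0, Beta: 7>0, Gamma: 10>6, Delta: 9>7.
Low strictly dominates Mid — Alpha: 1>-5, Beta: 7>0, Gamma: 10>1, Delta: 9>7.
Low is not dominated — it holds its own against High at Alpha (1>0); Mid at Alpha (1>-5).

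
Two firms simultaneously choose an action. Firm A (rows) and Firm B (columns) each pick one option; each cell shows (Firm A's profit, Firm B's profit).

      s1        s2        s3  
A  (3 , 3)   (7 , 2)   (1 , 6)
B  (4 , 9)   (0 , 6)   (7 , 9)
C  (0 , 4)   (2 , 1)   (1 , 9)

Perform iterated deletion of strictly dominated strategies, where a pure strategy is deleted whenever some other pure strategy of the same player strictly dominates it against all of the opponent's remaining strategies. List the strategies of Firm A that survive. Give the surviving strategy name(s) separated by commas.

Firm B's strategy s2 is strictly dominated by s1 (A: 3>2, B: 9>6, C: 4>1) and is removed.
Row A is eliminated: B beats it against every remaining column (s1: 4>3, s3: 7>1).
For Firm A, B strictly dominates C on the remaining columns (s1: 4>0, s3: 7>1); eliminate C.
Among the remaining strategies, none is strictly dominated by another pure strategy of the same player, so the elimination stops.
Surviving strategies — Firm A: {B}; Firm B: {s1, s3}.

B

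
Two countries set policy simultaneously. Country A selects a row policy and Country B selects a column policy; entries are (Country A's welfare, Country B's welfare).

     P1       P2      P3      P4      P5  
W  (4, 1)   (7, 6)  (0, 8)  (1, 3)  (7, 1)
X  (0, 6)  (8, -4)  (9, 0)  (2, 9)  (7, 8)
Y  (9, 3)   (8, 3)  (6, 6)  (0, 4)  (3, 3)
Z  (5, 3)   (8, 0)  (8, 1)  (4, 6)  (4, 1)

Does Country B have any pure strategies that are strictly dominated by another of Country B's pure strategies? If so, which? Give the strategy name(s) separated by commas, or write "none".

P4 strictly dominates P1 — W: 3>1, X: 9>6, Y: 4>3, Z: 6>3.
P2 is strictly dominated by P3 (W: 8>6, X: 0>-4, Y: 6>3, Z: 1>0).
P3 is not dominated — it holds its own against P1 at W (8>1); P2 at W (8>6); P4 at W (8>3); P5 at W (8>1).
P4: no other strategy beats it everywhere (P1 at W (3>1); P2 at X (9>-4); P3 at X (9>0); P5 at W (3>1)).
P4 strictly dominates P5 — W: 3>1, X: 9>8, Y: 4>3, Z: 6>1.

P1, P2, P5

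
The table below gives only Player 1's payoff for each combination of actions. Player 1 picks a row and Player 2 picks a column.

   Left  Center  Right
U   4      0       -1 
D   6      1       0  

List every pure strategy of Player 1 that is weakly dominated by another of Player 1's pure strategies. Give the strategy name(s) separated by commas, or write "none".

U

D weakly dominates U — Left: 6>4, Center: 1>0, Right: 0>-1.
D: no other strategy beats it everywhere (U at Left (6>4)).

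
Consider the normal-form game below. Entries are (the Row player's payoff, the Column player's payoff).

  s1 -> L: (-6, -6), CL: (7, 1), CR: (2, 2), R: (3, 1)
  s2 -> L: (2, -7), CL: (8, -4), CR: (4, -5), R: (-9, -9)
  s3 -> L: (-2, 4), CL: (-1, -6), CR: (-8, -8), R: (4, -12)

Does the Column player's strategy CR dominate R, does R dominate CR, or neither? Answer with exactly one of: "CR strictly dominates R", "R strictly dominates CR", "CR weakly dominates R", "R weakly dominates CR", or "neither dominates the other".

CR strictly dominates R

Compare CR to R across each choice by the Row player: s1: 2>1, s2: -5>-9, s3: -8>-12.
Every comparison favours CR, so CR strictly dominates R.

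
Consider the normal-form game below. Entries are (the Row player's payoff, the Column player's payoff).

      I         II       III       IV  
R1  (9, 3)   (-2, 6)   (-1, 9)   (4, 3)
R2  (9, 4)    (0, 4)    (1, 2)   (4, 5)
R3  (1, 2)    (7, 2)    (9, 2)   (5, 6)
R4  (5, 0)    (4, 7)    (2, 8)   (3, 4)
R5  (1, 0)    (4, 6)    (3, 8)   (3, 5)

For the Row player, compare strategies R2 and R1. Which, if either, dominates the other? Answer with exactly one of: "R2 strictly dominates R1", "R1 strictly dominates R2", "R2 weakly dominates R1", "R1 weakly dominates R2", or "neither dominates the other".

R2 weakly dominates R1

R2's payoffs vs R1's, by the Column player's action — I: 9=9, II: 0>-2, III: 1>-1, IV: 4=4.
R2 is at least as good everywhere and strictly better somewhere (tied only at I, IV), so R2 weakly but not strictly dominates R1.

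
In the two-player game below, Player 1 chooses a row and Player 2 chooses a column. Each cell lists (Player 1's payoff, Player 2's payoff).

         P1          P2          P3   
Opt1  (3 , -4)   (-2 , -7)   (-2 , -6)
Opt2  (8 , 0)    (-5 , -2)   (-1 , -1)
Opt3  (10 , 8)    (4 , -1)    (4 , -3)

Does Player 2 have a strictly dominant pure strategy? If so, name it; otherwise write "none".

P1

P1 vs P2: Opt1: -4>-7, Opt2: 0>-2, Opt3: 8>-1.
P1 vs P3: Opt1: -4>-6, Opt2: 0>-1, Opt3: 8>-3.
P1 strictly beats every other strategy against every opponent action, so it is strictly dominant.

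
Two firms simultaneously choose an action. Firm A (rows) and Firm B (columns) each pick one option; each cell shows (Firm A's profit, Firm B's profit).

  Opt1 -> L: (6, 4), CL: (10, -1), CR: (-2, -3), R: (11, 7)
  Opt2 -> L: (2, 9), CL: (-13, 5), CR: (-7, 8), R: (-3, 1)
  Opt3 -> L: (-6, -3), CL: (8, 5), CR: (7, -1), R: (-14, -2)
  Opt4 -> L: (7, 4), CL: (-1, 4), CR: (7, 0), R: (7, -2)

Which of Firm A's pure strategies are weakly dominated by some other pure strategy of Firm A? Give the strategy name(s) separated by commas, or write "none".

Opt1: no other strategy beats it everywhere (Opt2 at L (6>2); Opt3 at L (6>-6); Opt4 at CL (10>-1)).
Opt2: dominated, since Opt1 does at least as well everywhere (L: 6>2, CL: 10>-13, CR: -2>-7, R: 11>-3).
Opt3 is not dominated — it holds its own against Opt1 at CR (7>-2); Opt2 at CL (8>-13); Opt4 at CL (8>-1).
Opt4 is not dominated — it holds its own against Opt1 at L (7>6); Opt2 at L (7>2); Opt3 at L (7>-6).

Opt2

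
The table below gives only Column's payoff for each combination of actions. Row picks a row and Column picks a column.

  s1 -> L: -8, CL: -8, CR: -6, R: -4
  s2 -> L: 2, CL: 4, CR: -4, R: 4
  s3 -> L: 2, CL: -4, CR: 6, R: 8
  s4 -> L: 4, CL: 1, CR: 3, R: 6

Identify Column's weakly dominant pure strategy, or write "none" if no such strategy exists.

R

R vs L: s1: -4>-8, s2: 4>2, s3: 8>2, s4: 6>4.
R vs CL: s1: -4>-8, s2: 4=4, s3: 8>-4, s4: 6>1.
R vs CR: s1: -4>-6, s2: 4>-4, s3: 8>6, s4: 6>3.
R is at least as good as every other strategy against every opponent action, so it is weakly dominant.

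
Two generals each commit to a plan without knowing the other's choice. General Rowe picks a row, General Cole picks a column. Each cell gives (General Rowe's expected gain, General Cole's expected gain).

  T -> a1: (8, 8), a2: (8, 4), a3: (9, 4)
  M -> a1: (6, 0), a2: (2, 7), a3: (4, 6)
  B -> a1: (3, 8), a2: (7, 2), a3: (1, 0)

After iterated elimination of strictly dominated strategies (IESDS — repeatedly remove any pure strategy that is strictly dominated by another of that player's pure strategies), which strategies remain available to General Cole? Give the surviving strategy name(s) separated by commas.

a1

For General Rowe, T strictly dominates M on the remaining columns (a1: 8>6, a2: 8>2, a3: 9>4); eliminate M.
General Rowe's strategy B is strictly dominated by T (a1: 8>3, a2: 8>7, a3: 9>1) and is removed.
For General Cole, a1 strictly dominates a2 on the remaining rows (T: 8>4); eliminate a2.
General Cole's strategy a3 is strictly dominated by a1 (T: 8>4) and is removed.
Among the remaining strategies, none is strictly dominated by another pure strategy of the same player, so the elimination stops.
Surviving strategies — General Rowe: {T}; General Cole: {a1}.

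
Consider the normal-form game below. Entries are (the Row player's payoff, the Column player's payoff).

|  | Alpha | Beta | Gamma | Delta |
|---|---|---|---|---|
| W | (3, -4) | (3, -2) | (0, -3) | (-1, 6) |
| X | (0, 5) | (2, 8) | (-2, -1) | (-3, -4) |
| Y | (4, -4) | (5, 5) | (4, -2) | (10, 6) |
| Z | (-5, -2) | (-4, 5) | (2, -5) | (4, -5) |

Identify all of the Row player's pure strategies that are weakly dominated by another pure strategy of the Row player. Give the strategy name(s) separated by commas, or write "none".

W, X, Z

W is weakly dominated by Y (Alpha: 4>3, Beta: 5>3, Gamma: 4>0, Delta: 10>-1).
X: dominated, since W does at least as well everywhere (Alpha: 3>0, Beta: 3>2, Gamma: 0>-2, Delta: -1>-3).
Y: no other strategy beats it everywhere (W at Alpha (4>3); X at Alpha (4>0); Z at Alpha (4>-5)).
Z is weakly dominated by Y (Alpha: 4>-5, Beta: 5>-4, Gamma: 4>2, Delta: 10>4).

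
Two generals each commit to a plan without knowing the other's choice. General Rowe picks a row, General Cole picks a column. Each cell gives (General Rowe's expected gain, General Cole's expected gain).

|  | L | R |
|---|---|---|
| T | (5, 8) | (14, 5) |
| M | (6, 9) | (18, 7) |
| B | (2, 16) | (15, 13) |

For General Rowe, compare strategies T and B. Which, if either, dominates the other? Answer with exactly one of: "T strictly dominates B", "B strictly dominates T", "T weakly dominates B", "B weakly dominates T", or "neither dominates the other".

Compare T to B across each choice by General Cole: L: 5>2, R: 14<15.
T does better at L but worse at R; neither strategy dominates the other.

neither dominates the other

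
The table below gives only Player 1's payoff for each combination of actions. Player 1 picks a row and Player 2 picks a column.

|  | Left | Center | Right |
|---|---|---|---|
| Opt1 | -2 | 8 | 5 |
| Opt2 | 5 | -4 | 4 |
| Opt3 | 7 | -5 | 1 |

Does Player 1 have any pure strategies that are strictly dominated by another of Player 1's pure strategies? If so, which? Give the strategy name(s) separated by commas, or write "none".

none

Opt1: no other strategy beats it everywhere (Opt2 at Center (8>-4); Opt3 at Center (8>-5)).
Opt2 is not dominated — it holds its own against Opt1 at Left (5>-2); Opt3 at Center (-4>-5).
Opt3 is not dominated — it holds its own against Opt1 at Left (7>-2); Opt2 at Left (7>5).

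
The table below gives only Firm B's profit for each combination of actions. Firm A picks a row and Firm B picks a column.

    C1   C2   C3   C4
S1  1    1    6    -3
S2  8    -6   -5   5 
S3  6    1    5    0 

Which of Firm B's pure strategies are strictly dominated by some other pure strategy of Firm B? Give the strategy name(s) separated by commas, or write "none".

C2, C4

C1: no other strategy beats it everywhere (C2 at S1 (1=1); C3 at S2 (8>-5); C4 at S1 (1>-3)).
C3 strictly dominates C2 — S1: 6>1, S2: -5>-6, S3: 5>1.
Nothing dominates C3: C1 at S1 (6>1); C2 at S1 (6>1); C4 at S1 (6>-3).
C1 strictly dominates C4 — S1: 1>-3, S2: 8>5, S3: 6>0.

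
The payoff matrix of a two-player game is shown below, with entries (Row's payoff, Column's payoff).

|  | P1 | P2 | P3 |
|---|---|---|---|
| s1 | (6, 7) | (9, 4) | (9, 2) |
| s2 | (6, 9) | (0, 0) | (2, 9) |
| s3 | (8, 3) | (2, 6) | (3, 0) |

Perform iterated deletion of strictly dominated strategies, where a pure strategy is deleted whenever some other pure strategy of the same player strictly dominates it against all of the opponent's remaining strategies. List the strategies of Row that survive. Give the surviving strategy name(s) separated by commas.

s1, s3

Row's strategy s2 is strictly dominated by s3 (P1: 8>6, P2: 2>0, P3: 3>2) and is removed.
Column P3 is eliminated: P1 beats it against every remaining row (s1: 7>2, s3: 3>0).
Among the remaining strategies, none is strictly dominated by another pure strategy of the same player, so the elimination stops.
Surviving strategies — Row: {s1, s3}; Column: {P1, P2}.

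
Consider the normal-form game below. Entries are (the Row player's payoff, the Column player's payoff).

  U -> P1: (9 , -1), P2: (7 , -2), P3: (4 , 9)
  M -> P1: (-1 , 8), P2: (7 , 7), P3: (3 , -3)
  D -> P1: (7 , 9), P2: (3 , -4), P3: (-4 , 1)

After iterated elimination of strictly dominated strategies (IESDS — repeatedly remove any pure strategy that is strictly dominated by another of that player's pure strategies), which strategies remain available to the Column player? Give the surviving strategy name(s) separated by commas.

Row D is eliminated: U beats it against every remaining column (P1: 9>7, P2: 7>3, P3: 4>-4).
For the Column player, P1 strictly dominates P2 on the remaining rows (U: -1>-2, M: 8>7); eliminate P2.
Row M is eliminated: U beats it against every remaining column (P1: 9>-1, P3: 4>3).
The Column player's strategy P1 is strictly dominated by P3 (U: 9>-1) and is removed.
Among the remaining strategies, none is strictly dominated by another pure strategy of the same player, so the elimination stops.
Surviving strategies — the Row player: {U}; the Column player: {P3}.

P3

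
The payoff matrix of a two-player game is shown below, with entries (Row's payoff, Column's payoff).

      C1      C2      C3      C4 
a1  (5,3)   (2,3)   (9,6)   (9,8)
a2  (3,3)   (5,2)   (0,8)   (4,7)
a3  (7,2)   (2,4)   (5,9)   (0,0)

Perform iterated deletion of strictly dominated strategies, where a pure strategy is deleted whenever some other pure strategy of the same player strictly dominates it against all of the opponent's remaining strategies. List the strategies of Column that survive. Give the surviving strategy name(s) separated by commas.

C4

Column C1 is eliminated: C3 beats it against every remaining row (a1: 6>3, a2: 8>3, a3: 9>2).
Column's strategy C2 is strictly dominated by C3 (a1: 6>3, a2: 8>2, a3: 9>4) and is removed.
Row a2 is eliminated: a1 beats it against every remaining column (C3: 9>0, C4: 9>4).
Row's strategy a3 is strictly dominated by a1 (C3: 9>5, C4: 9>0) and is removed.
For Column, C4 strictly dominates C3 on the remaining rows (a1: 8>6); eliminate C3.
Among the remaining strategies, none is strictly dominated by another pure strategy of the same player, so the elimination stops.
Surviving strategies — Row: {a1}; Column: {C4}.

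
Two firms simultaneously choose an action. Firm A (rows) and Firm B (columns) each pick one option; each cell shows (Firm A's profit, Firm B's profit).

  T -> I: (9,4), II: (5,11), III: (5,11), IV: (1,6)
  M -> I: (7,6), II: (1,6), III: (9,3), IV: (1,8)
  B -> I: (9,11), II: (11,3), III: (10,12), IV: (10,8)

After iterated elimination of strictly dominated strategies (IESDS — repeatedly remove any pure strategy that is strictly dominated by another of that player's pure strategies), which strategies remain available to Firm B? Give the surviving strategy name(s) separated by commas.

III

Row M is eliminated: B beats it against every remaining column (I: 9>7, II: 11>1, III: 10>9, IV: 10>1).
For Firm B, III strictly dominates I on the remaining rows (T: 11>4, B: 12>11); eliminate I.
Row T is eliminated: B beats it against every remaining column (II: 11>5, III: 10>5, IV: 10>1).
For Firm B, III strictly dominates II on the remaining rows (B: 12>3); eliminate II.
Column IV is eliminated: III beats it against every remaining row (B: 12>8).
Among the remaining strategies, none is strictly dominated by another pure strategy of the same player, so the elimination stops.
Surviving strategies — Firm A: {B}; Firm B: {III}.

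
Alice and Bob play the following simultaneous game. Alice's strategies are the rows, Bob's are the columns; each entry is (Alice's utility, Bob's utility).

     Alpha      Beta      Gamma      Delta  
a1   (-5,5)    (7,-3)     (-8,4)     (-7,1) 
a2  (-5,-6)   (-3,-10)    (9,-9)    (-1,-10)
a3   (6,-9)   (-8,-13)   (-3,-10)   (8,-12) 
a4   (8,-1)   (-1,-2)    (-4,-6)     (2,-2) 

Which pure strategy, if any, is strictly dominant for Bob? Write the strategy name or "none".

Alpha vs Beta: a1: 5>-3, a2: -6>-10, a3: -9>-13, a4: -1>-2.
Alpha vs Gamma: a1: 5>4, a2: -6>-9, a3: -9>-10, a4: -1>-6.
Alpha vs Delta: a1: 5>1, a2: -6>-10, a3: -9>-12, a4: -1>-2.
Alpha strictly beats every other strategy against every opponent action, so it is strictly dominant.

Alpha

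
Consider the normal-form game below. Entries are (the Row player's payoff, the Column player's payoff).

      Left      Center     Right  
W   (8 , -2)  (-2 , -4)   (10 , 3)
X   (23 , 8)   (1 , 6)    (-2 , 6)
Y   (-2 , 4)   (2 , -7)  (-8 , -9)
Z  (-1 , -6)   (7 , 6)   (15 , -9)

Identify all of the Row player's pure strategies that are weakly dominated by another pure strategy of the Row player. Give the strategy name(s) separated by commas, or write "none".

Y

W: no other strategy beats it everywhere (X at Right (10>-2); Y at Left (8>-2); Z at Left (8>-1)).
X: no other strategy beats it everywhere (W at Left (23>8); Y at Left (23>-2); Z at Left (23>-1)).
Y: dominated, since Z does at least as well everywhere (Left: -1>-2, Center: 7>2, Right: 15>-8).
Nothing dominates Z: W at Center (7>-2); X at Center (7>1); Y at Left (-1>-2).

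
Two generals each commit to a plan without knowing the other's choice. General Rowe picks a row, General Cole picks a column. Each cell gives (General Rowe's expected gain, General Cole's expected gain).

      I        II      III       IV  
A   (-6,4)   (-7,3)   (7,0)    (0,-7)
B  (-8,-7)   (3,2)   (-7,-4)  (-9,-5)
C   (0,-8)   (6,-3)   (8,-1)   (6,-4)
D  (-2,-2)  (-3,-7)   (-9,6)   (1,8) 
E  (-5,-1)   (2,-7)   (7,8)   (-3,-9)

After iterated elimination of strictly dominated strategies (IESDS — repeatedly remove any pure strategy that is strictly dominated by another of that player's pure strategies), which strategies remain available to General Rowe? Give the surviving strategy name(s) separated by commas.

General Rowe's strategy A is strictly dominated by C (I: 0>-6, II: 6>-7, III: 8>7, IV: 6>0) and is removed.
General Rowe's strategy B is strictly dominated by C (I: 0>-8, II: 6>3, III: 8>-7, IV: 6>-9) and is removed.
For General Rowe, C strictly dominates D on the remaining columns (I: 0>-2, II: 6>-3, III: 8>-9, IV: 6>1); eliminate D.
For General Rowe, C strictly dominates E on the remaining columns (I: 0>-5, II: 6>2, III: 8>7, IV: 6>-3); eliminate E.
Column I is eliminated: II beats it against every remaining row (C: -3>-8).
General Cole's strategy II is strictly dominated by III (C: -1>-3) and is removed.
For General Cole, III strictly dominates IV on the remaining rows (C: -1>-4); eliminate IV.
Among the remaining strategies, none is strictly dominated by another pure strategy of the same player, so the elimination stops.
Surviving strategies — General Rowe: {C}; General Cole: {III}.

C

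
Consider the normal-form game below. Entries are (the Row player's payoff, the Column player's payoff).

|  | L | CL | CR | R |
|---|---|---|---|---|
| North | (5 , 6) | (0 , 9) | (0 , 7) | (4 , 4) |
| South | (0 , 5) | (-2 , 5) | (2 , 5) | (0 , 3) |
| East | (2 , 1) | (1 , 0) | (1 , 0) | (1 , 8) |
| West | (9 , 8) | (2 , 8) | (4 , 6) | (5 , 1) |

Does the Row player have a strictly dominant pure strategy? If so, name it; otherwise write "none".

West

West vs North: L: 9>5, CL: 2>0, CR: 4>0, R: 5>4.
West vs South: L: 9>0, CL: 2>-2, CR: 4>2, R: 5>0.
West vs East: L: 9>2, CL: 2>1, CR: 4>1, R: 5>1.
West strictly beats every other strategy against every opponent action, so it is strictly dominant.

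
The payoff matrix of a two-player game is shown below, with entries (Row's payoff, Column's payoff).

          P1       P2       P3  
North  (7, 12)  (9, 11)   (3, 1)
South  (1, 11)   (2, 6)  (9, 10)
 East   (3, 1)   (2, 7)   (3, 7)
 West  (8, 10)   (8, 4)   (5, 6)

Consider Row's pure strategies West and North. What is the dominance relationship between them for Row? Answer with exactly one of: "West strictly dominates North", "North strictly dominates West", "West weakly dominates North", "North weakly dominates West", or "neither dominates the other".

neither dominates the other

West's payoffs vs North's, by Column's action — P1: 8>7, P2: 8<9, P3: 5>3.
West does better at P1, P3 but worse at P2; neither strategy dominates the other.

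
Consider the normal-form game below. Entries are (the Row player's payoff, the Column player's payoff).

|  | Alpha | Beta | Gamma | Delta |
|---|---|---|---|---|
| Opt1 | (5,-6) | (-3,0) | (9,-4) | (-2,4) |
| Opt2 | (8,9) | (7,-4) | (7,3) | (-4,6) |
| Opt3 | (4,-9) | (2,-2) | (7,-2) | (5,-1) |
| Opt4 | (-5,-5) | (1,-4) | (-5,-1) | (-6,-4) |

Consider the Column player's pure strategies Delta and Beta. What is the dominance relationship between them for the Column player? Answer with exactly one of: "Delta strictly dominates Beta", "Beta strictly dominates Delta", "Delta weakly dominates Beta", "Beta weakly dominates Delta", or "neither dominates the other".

Delta's payoffs vs Beta's, by the Row player's action — Opt1: 4>0, Opt2: 6>-4, Opt3: -1>-2, Opt4: -4=-4.
Delta is at least as good everywhere and strictly better somewhere (tied only at Opt4), so Delta weakly but not strictly dominates Beta.

Delta weakly dominates Beta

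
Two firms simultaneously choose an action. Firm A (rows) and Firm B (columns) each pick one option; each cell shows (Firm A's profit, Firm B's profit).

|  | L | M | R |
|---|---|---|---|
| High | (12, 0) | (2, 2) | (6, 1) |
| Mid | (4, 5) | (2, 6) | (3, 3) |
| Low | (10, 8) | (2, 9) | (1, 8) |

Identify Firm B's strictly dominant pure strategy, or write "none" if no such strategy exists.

M vs L: High: 2>0, Mid: 6>5, Low: 9>8.
M vs R: High: 2>1, Mid: 6>3, Low: 9>8.
M strictly beats every other strategy against every opponent action, so it is strictly dominant.

M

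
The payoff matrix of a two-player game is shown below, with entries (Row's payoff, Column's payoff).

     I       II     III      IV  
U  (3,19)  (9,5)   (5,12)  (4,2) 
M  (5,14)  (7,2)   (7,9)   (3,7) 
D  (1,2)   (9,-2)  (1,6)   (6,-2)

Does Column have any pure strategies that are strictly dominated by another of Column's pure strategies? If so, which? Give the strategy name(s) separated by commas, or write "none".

I is not dominated — it holds its own against II at U (19>5); III at U (19>12); IV at U (19>2).
II is strictly dominated by I (U: 19>5, M: 14>2, D: 2>-2).
III is not dominated — it holds its own against I at D (6>2); II at U (12>5); IV at U (12>2).
IV is strictly dominated by I (U: 19>2, M: 14>7, D: 2>-2).

II, IV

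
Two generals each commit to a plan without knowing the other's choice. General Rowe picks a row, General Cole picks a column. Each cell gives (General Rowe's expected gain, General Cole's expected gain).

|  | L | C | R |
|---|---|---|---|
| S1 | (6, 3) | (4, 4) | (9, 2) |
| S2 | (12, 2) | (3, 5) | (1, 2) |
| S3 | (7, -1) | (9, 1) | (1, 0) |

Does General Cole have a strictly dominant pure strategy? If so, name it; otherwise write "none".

C

C vs L: S1: 4>3, S2: 5>2, S3: 1>-1.
C vs R: S1: 4>2, S2: 5>2, S3: 1>0.
C strictly beats every other strategy against every opponent action, so it is strictly dominant.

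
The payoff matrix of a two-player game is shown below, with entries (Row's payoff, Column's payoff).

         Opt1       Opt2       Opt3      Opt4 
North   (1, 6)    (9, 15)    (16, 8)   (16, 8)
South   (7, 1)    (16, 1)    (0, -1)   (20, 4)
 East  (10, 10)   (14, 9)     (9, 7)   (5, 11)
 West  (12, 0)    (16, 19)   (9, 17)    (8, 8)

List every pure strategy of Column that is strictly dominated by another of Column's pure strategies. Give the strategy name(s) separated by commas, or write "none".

Opt1, Opt3

Opt1 is strictly dominated by Opt4 (North: 8>6, South: 4>1, East: 11>10, West: 8>0).
Opt2: no other strategy beats it everywhere (Opt1 at North (15>6); Opt3 at North (15>8); Opt4 at North (15>8)).
Opt2 strictly dominates Opt3 — North: 15>8, South: 1>-1, East: 9>7, West: 19>17.
Opt4 is not dominated — it holds its own against Opt1 at North (8>6); Opt2 at South (4>1); Opt3 at North (8=8).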